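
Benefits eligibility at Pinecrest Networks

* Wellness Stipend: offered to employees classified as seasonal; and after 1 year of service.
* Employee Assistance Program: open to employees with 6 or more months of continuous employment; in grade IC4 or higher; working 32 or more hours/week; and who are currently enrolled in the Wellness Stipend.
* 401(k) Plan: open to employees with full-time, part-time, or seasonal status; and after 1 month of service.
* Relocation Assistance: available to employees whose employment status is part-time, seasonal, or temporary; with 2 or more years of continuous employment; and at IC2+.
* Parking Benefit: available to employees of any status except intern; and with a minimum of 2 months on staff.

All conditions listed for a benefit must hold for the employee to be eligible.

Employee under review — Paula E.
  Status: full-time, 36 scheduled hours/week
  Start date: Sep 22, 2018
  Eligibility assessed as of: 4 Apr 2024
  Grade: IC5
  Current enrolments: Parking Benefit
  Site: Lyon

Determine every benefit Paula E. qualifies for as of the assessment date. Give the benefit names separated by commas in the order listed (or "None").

401(k) Plan, Parking Benefit

Service from Sep 22, 2018 to 4 Apr 2024: 2021 days.
Wellness Stipend — status full-time ✗ (requires seasonal) → not eligible.
Employee Assistance Program — service 2021 days ≥ 6 months (≈180 days) ✓; grade IC5 ≥ IC4 ✓; 36 hrs/wk ≥ 32 ✓; not enrolled in Wellness Stipend ✗ → not eligible.
401(k) Plan — status full-time ✓; service 2021 days ≥ 1 month (≈30 days) ✓ → eligible.
Relocation Assistance — status full-time ✗ (requires part-time, seasonal, or temporary) → not eligible.
Parking Benefit — status full-time ✓ (not excluded); service 2021 days ≥ 2 months (≈60 days) ✓ → eligible.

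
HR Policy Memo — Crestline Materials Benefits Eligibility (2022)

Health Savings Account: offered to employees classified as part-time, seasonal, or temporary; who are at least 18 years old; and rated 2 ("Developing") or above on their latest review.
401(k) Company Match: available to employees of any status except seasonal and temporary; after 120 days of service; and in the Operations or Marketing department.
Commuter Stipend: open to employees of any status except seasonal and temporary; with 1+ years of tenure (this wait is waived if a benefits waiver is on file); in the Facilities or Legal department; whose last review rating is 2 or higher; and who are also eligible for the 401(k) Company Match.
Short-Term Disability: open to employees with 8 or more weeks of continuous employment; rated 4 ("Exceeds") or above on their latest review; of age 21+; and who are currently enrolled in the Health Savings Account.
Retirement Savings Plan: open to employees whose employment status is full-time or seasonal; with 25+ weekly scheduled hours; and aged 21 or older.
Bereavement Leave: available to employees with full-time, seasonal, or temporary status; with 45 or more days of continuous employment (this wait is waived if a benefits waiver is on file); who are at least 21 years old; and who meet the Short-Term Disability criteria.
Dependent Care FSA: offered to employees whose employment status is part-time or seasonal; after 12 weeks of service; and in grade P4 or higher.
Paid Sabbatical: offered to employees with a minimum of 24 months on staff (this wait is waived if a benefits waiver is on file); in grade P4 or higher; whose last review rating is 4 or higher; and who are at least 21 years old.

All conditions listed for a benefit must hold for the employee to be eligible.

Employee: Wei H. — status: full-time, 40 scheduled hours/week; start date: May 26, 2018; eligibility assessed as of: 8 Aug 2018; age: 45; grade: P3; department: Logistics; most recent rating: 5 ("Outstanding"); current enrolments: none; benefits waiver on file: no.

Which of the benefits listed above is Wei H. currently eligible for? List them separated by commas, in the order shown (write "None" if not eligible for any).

Retirement Savings Plan

Service from May 26, 2018 to 8 Aug 2018: 74 days.
Health Savings Account — status full-time ✗ (requires part-time, seasonal, or temporary) → not eligible.
401(k) Company Match — status full-time ✓ (not excluded); service 74 days < 120 days ✗ → not eligible.
Commuter Stipend — status full-time ✓ (not excluded); no waiver, service 74 days < 1 year (≈365 days) ✗ → not eligible.
Short-Term Disability — service 74 days ≥ 8 weeks (≈56 days) ✓; rating 5 ≥ 4 ✓; age 45 ≥ 21 ✓; not enrolled in Health Savings Account ✗ → not eligible.
Retirement Savings Plan — status full-time ✓; 40 hrs/wk ≥ 25 ✓; age 45 ≥ 21 ✓ → eligible.
Bereavement Leave — status full-time ✓; no waiver, service 74 days ≥ 45 days ✓; age 45 ≥ 21 ✓; not eligible for Short-Term Disability ✗ → not eligible.
Dependent Care FSA — status full-time ✗ (requires part-time or seasonal) → not eligible.
Paid Sabbatical — no waiver, service 74 days < 24 months (≈720 days) ✗ → not eligible.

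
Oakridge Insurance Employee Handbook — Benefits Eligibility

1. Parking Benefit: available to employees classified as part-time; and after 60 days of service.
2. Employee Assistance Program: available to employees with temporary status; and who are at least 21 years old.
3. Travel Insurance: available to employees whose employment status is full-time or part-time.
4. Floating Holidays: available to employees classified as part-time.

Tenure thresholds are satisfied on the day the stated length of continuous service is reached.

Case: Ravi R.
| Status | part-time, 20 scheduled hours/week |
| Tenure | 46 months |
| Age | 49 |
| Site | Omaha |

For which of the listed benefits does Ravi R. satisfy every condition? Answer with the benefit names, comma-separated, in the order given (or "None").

Parking Benefit — status part-time ✓; service 46 months ≥ 60 days ✓ → eligible.
Employee Assistance Program — status part-time ✗ (requires temporary) → not eligible.
Travel Insurance — status part-time ✓ → eligible.
Floating Holidays — status part-time ✓ → eligible.

Parking Benefit, Travel Insurance, Floating Holidays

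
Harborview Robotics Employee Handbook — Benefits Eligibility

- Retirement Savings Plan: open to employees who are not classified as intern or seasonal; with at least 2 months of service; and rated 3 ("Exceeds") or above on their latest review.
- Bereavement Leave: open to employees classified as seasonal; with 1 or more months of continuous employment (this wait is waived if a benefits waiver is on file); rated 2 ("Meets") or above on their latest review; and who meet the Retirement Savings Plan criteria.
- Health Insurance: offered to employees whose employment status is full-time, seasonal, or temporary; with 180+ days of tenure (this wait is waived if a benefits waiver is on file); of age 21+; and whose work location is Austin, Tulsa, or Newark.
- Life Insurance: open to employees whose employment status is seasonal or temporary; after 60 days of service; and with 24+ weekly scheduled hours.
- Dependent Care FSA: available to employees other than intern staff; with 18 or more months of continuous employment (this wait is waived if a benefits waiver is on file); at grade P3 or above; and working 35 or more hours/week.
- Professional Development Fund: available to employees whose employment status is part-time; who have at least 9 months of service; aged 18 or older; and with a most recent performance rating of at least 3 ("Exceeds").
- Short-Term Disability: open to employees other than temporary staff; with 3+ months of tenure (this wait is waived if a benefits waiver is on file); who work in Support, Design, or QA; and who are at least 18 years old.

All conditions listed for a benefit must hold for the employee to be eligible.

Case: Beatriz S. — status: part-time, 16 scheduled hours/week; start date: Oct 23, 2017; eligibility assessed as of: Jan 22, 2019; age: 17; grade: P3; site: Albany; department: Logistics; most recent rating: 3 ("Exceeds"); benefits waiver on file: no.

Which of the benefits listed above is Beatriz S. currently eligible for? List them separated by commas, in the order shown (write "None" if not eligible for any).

Service from Oct 23, 2017 to Jan 22, 2019: 456 days.
Retirement Savings Plan — status part-time ✓ (not excluded); service 456 days ≥ 2 months (≈60 days) ✓; rating 3 ≥ 3 ✓ → eligible.
Bereavement Leave — status part-time ✗ (requires seasonal) → not eligible.
Health Insurance — status part-time ✗ (requires full-time, seasonal, or temporary) → not eligible.
Life Insurance — status part-time ✗ (requires seasonal or temporary) → not eligible.
Dependent Care FSA — status part-time ✓ (not excluded); no waiver, service 456 days < 18 months (≈540 days) ✗ → not eligible.
Professional Development Fund — status part-time ✓; service 456 days ≥ 9 months (≈270 days) ✓; age 17 < 18 ✗ → not eligible.
Short-Term Disability — status part-time ✓ (not excluded); no waiver, service 456 days ≥ 3 months (≈90 days) ✓; dept Logistics ✗ → not eligible.

Retirement Savings Plan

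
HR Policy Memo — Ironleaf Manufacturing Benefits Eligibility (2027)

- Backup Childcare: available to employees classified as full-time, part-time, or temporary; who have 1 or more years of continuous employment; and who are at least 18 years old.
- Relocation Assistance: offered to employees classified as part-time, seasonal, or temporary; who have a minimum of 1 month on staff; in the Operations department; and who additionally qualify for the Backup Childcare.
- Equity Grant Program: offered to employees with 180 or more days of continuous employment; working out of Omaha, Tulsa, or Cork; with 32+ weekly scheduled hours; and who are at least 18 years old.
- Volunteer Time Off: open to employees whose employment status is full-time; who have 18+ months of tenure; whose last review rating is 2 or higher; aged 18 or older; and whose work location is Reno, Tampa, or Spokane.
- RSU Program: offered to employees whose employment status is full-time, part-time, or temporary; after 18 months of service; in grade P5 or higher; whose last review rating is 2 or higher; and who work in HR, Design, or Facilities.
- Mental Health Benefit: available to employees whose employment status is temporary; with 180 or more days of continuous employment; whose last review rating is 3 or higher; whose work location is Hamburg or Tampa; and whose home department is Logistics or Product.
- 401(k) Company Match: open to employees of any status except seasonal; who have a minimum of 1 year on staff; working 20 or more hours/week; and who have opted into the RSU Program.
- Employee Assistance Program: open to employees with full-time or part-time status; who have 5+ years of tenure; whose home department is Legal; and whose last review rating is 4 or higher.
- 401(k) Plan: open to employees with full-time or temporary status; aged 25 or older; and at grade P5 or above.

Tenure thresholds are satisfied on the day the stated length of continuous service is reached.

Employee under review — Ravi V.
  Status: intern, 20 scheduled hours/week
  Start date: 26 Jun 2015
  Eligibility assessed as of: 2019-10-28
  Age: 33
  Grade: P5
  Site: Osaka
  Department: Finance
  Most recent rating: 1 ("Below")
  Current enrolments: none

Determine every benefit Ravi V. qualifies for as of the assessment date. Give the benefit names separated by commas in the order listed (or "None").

None

Service from 26 Jun 2015 to 2019-10-28: 1585 days.
Backup Childcare — status intern ✗ (requires full-time, part-time, or temporary) → not eligible.
Relocation Assistance — status intern ✗ (requires part-time, seasonal, or temporary) → not eligible.
Equity Grant Program — service 1585 days ≥ 180 days ✓; site Osaka ✗ (not Omaha, Tulsa, or Cork) → not eligible.
Volunteer Time Off — status intern ✗ (requires full-time) → not eligible.
RSU Program — status intern ✗ (requires full-time, part-time, or temporary) → not eligible.
Mental Health Benefit — status intern ✗ (requires temporary) → not eligible.
401(k) Company Match — status intern ✓ (not excluded); service 1585 days ≥ 1 year (≈365 days) ✓; 20 hrs/wk ≥ 20 ✓; not enrolled in RSU Program ✗ → not eligible.
Employee Assistance Program — status intern ✗ (requires full-time or part-time) → not eligible.
401(k) Plan — status intern ✗ (requires full-time or temporary) → not eligible.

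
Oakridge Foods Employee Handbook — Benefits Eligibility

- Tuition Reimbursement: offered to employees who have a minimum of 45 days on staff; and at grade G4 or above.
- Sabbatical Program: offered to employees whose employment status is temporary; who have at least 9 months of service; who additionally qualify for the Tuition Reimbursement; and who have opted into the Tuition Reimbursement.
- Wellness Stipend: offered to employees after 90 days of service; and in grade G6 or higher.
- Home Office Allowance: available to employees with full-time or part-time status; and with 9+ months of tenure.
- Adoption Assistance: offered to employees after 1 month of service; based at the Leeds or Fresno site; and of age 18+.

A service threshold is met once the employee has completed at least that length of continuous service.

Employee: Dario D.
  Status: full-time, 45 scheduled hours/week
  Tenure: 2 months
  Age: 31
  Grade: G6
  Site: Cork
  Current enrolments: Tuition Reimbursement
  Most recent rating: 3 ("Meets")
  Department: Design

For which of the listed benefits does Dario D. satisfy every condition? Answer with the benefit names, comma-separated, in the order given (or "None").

Tuition Reimbursement — service 2 months ≥ 45 days ✓; grade G6 ≥ G4 ✓ → eligible.
Sabbatical Program — status full-time ✗ (requires temporary) → not eligible.
Wellness Stipend — service 2 months < 90 days ✗ → not eligible.
Home Office Allowance — status full-time ✓; service 2 months < 9 months ✗ → not eligible.
Adoption Assistance — service 2 months ≥ 1 month ✓; site Cork ✗ (not Leeds or Fresno) → not eligible.

Tuition Reimbursement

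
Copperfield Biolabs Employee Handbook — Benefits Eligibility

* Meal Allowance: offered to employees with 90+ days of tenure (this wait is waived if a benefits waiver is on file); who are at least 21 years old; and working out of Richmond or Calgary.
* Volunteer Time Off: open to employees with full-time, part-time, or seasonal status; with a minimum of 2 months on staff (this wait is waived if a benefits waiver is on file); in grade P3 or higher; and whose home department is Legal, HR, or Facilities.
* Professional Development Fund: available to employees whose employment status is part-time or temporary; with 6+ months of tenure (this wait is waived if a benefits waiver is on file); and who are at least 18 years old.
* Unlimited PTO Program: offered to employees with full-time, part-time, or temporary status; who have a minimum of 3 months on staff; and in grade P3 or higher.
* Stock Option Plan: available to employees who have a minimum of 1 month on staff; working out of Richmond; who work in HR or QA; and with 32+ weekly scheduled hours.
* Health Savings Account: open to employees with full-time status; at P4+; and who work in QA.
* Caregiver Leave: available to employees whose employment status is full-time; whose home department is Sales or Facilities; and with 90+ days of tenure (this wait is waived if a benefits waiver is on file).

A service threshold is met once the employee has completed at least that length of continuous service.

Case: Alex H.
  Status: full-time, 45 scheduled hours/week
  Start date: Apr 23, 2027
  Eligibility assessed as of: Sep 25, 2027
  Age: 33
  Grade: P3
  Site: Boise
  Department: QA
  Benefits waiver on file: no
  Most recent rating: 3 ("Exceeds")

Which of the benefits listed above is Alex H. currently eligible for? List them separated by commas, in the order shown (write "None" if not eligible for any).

Unlimited PTO Program

Service from Apr 23, 2027 to Sep 25, 2027: 155 days.
Meal Allowance — no waiver, service 155 days ≥ 90 days ✓; age 33 ≥ 21 ✓; site Boise ✗ (not Richmond or Calgary) → not eligible.
Volunteer Time Off — status full-time ✓; no waiver, service 155 days ≥ 2 months (≈60 days) ✓; grade P3 ≥ P3 ✓; dept QA ✗ → not eligible.
Professional Development Fund — status full-time ✗ (requires part-time or temporary) → not eligible.
Unlimited PTO Program — status full-time ✓; service 155 days ≥ 3 months (≈90 days) ✓; grade P3 ≥ P3 ✓ → eligible.
Stock Option Plan — service 155 days ≥ 1 month (≈30 days) ✓; site Boise ✗ (not Richmond) → not eligible.
Health Savings Account — status full-time ✓; grade P3 < P4 ✗ → not eligible.
Caregiver Leave — status full-time ✓; dept QA ✗ → not eligible.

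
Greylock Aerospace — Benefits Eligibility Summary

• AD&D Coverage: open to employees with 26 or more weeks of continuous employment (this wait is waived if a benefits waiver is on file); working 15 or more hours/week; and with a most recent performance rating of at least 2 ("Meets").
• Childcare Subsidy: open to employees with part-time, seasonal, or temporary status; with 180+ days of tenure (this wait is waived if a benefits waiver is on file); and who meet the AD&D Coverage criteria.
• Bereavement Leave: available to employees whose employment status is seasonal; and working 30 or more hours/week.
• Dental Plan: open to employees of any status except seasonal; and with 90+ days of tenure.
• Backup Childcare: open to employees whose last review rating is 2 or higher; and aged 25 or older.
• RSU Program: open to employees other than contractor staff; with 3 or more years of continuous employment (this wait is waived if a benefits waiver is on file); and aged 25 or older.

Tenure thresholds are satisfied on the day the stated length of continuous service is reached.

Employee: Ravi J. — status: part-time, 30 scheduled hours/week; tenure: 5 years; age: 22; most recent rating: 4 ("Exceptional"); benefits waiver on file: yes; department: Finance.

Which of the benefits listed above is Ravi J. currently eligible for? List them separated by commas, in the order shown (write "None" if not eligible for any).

AD&D Coverage — benefits waiver on file ✓; 30 hrs/wk ≥ 15 ✓; rating 4 ≥ 2 ✓ → eligible.
Childcare Subsidy — status part-time ✓; benefits waiver on file ✓; eligible for AD&D Coverage ✓ → eligible.
Bereavement Leave — status part-time ✗ (requires seasonal) → not eligible.
Dental Plan — status part-time ✓ (not excluded); service 5 years ≥ 90 days ✓ → eligible.
Backup Childcare — rating 4 ≥ 2 ✓; age 22 < 25 ✗ → not eligible.
RSU Program — status part-time ✓ (not excluded); benefits waiver on file ✓; age 22 < 25 ✗ → not eligible.

AD&D Coverage, Childcare Subsidy, Dental Plan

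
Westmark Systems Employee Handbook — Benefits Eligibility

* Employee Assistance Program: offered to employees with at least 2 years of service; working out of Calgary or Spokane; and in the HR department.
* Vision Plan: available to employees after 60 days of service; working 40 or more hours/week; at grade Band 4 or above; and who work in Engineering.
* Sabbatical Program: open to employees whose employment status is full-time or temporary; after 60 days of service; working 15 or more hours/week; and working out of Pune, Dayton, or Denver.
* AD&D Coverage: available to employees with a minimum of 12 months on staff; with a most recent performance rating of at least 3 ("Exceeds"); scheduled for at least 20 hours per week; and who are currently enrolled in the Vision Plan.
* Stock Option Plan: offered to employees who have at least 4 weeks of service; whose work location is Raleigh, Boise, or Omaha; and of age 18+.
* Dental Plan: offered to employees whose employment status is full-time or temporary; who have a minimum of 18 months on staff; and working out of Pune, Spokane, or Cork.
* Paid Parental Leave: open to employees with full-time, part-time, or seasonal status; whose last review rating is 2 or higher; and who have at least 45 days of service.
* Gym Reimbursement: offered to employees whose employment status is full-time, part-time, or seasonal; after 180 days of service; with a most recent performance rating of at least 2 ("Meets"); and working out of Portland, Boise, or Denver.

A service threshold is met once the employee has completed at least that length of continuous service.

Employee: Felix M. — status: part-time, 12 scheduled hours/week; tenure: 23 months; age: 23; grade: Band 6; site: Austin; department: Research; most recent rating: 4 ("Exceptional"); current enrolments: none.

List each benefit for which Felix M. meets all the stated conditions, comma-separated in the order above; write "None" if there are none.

Paid Parental Leave

Employee Assistance Program — service 23 months < 2 years (≈730 days) ✗ → not eligible.
Vision Plan — service 23 months ≥ 60 days ✓; 12 hrs/wk < 40 ✗ → not eligible.
Sabbatical Program — status part-time ✗ (requires full-time or temporary) → not eligible.
AD&D Coverage — service 23 months ≥ 12 months ✓; rating 4 ≥ 3 ✓; 12 hrs/wk < 20 ✗ → not eligible.
Stock Option Plan — service 23 months ≥ 4 weeks (≈28 days) ✓; site Austin ✗ (not Raleigh, Boise, or Omaha) → not eligible.
Dental Plan — status part-time ✗ (requires full-time or temporary) → not eligible.
Paid Parental Leave — status part-time ✓; rating 4 ≥ 2 ✓; service 23 months ≥ 45 days ✓ → eligible.
Gym Reimbursement — status part-time ✓; service 23 months ≥ 180 days ✓; rating 4 ≥ 2 ✓; site Austin ✗ (not Portland, Boise, or Denver) → not eligible.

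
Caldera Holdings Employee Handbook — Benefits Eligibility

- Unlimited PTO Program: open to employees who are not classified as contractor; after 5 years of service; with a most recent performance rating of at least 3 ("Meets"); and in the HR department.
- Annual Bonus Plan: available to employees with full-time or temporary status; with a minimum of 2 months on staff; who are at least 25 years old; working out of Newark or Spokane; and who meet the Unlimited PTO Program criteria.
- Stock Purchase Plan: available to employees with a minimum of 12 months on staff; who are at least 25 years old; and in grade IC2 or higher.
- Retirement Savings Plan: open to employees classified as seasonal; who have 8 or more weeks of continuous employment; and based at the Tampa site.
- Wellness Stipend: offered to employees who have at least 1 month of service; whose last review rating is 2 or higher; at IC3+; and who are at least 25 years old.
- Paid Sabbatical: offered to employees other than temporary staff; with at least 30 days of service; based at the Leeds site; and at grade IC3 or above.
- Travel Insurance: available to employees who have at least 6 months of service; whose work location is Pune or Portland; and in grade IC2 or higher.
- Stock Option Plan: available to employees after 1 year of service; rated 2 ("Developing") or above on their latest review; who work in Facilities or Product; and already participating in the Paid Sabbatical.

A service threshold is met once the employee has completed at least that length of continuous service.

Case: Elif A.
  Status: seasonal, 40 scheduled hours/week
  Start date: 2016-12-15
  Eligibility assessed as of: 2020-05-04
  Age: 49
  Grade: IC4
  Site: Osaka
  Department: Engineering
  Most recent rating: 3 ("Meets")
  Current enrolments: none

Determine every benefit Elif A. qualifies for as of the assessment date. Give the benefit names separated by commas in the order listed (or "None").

Service from 2016-12-15 to 2020-05-04: 1236 days.
Unlimited PTO Program — status seasonal ✓ (not excluded); service 1236 days < 5 years (≈1825 days) ✗ → not eligible.
Annual Bonus Plan — status seasonal ✗ (requires full-time or temporary) → not eligible.
Stock Purchase Plan — service 1236 days ≥ 12 months (≈360 days) ✓; age 49 ≥ 25 ✓; grade IC4 ≥ IC2 ✓ → eligible.
Retirement Savings Plan — status seasonal ✓; service 1236 days ≥ 8 weeks (≈56 days) ✓; site Osaka ✗ (not Tampa) → not eligible.
Wellness Stipend — service 1236 days ≥ 1 month (≈30 days) ✓; rating 3 ≥ 2 ✓; grade IC4 ≥ IC3 ✓; age 49 ≥ 25 ✓ → eligible.
Paid Sabbatical — status seasonal ✓ (not excluded); service 1236 days ≥ 30 days ✓; site Osaka ✗ (not Leeds) → not eligible.
Travel Insurance — service 1236 days ≥ 6 months (≈180 days) ✓; site Osaka ✗ (not Pune or Portland) → not eligible.
Stock Option Plan — service 1236 days ≥ 1 year (≈365 days) ✓; rating 3 ≥ 2 ✓; dept Engineering ✗ → not eligible.

Stock Purchase Plan, Wellness Stipend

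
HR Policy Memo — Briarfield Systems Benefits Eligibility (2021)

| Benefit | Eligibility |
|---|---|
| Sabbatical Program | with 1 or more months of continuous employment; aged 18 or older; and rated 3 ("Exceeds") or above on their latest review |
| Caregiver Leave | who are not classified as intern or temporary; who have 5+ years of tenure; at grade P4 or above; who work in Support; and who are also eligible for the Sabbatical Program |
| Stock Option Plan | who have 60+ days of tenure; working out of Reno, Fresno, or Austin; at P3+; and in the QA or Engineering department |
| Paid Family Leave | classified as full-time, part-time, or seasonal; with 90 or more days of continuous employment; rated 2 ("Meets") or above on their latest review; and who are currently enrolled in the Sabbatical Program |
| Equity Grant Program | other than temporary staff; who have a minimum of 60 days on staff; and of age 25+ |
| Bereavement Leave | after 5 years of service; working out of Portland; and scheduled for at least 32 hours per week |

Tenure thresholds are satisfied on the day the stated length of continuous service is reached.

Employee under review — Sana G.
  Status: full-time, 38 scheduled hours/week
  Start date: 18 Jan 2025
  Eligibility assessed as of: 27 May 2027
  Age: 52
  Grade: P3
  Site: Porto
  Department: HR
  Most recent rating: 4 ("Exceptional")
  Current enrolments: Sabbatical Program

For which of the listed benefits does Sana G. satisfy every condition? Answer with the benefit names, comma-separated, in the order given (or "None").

Service from 18 Jan 2025 to 27 May 2027: 859 days.
Sabbatical Program — service 859 days ≥ 1 month (≈30 days) ✓; age 52 ≥ 18 ✓; rating 4 ≥ 3 ✓ → eligible.
Caregiver Leave — status full-time ✓ (not excluded); service 859 days < 5 years (≈1825 days) ✗ → not eligible.
Stock Option Plan — service 859 days ≥ 60 days ✓; site Porto ✗ (not Reno, Fresno, or Austin) → not eligible.
Paid Family Leave — status full-time ✓; service 859 days ≥ 90 days ✓; rating 4 ≥ 2 ✓; enrolled in Sabbatical Program ✓ → eligible.
Equity Grant Program — status full-time ✓ (not excluded); service 859 days ≥ 60 days ✓; age 52 ≥ 25 ✓ → eligible.
Bereavement Leave — service 859 days < 5 years (≈1825 days) ✗ → not eligible.

Sabbatical Program, Paid Family Leave, Equity Grant Program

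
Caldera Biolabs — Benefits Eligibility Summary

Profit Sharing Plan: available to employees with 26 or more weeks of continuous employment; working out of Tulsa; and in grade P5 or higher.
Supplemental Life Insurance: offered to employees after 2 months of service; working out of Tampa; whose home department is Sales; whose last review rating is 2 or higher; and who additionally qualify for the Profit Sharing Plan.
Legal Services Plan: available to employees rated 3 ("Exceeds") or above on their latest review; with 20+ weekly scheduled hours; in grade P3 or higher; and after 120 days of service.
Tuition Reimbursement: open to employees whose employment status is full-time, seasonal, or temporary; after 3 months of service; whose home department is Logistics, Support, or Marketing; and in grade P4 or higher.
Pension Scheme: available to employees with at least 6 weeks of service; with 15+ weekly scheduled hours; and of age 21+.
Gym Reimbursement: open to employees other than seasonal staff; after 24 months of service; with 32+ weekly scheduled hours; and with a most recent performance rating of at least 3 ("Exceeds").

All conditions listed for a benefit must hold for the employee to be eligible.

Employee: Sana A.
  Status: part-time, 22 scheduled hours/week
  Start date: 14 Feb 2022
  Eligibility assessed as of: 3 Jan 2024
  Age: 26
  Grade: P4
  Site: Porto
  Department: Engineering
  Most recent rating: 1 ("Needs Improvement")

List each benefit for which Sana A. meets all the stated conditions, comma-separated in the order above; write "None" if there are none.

Pension Scheme

Service from 14 Feb 2022 to 3 Jan 2024: 688 days.
Profit Sharing Plan — service 688 days ≥ 26 weeks (≈182 days) ✓; site Porto ✗ (not Tulsa) → not eligible.
Supplemental Life Insurance — service 688 days ≥ 2 months (≈60 days) ✓; site Porto ✗ (not Tampa) → not eligible.
Legal Services Plan — rating 1 < 3 ✗ → not eligible.
Tuition Reimbursement — status part-time ✗ (requires full-time, seasonal, or temporary) → not eligible.
Pension Scheme — service 688 days ≥ 6 weeks (≈42 days) ✓; 22 hrs/wk ≥ 15 ✓; age 26 ≥ 21 ✓ → eligible.
Gym Reimbursement — status part-time ✓ (not excluded); service 688 days < 24 months (≈720 days) ✗ → not eligible.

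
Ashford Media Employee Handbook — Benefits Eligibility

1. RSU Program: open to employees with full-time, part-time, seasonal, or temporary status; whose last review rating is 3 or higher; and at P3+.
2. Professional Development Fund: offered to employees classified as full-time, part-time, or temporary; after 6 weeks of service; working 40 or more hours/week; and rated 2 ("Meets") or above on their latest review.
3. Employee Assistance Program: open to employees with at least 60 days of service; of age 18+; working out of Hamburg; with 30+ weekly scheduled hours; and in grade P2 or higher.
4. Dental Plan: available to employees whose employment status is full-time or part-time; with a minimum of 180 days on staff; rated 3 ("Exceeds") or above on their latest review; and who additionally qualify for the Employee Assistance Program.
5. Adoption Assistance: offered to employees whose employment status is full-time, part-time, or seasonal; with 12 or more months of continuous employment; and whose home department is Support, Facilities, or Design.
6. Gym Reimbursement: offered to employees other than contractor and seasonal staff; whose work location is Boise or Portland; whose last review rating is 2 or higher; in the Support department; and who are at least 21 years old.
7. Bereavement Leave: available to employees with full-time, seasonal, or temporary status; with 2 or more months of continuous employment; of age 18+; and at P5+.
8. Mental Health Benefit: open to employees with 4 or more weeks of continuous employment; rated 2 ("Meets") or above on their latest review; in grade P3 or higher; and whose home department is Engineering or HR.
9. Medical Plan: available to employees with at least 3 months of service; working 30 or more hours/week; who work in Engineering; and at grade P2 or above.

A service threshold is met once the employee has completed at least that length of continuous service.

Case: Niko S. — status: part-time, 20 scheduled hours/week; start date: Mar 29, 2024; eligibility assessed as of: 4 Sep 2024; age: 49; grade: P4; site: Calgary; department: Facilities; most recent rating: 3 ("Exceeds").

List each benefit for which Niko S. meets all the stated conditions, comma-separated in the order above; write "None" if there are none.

Service from Mar 29, 2024 to 4 Sep 2024: 159 days.
RSU Program — status part-time ✓; rating 3 ≥ 3 ✓; grade P4 ≥ P3 ✓ → eligible.
Professional Development Fund — status part-time ✓; service 159 days ≥ 6 weeks (≈42 days) ✓; 20 hrs/wk < 40 ✗ → not eligible.
Employee Assistance Program — service 159 days ≥ 60 days ✓; age 49 ≥ 18 ✓; site Calgary ✗ (not Hamburg) → not eligible.
Dental Plan — status part-time ✓; service 159 days < 180 days ✗ → not eligible.
Adoption Assistance — status part-time ✓; service 159 days < 12 months (≈360 days) ✗ → not eligible.
Gym Reimbursement — status part-time ✓ (not excluded); site Calgary ✗ (not Boise or Portland) → not eligible.
Bereavement Leave — status part-time ✗ (requires full-time, seasonal, or temporary) → not eligible.
Mental Health Benefit — service 159 days ≥ 4 weeks (≈28 days) ✓; rating 3 ≥ 2 ✓; grade P4 ≥ P3 ✓; dept Facilities ✗ → not eligible.
Medical Plan — service 159 days ≥ 3 months (≈90 days) ✓; 20 hrs/wk < 30 ✗ → not eligible.

RSU Program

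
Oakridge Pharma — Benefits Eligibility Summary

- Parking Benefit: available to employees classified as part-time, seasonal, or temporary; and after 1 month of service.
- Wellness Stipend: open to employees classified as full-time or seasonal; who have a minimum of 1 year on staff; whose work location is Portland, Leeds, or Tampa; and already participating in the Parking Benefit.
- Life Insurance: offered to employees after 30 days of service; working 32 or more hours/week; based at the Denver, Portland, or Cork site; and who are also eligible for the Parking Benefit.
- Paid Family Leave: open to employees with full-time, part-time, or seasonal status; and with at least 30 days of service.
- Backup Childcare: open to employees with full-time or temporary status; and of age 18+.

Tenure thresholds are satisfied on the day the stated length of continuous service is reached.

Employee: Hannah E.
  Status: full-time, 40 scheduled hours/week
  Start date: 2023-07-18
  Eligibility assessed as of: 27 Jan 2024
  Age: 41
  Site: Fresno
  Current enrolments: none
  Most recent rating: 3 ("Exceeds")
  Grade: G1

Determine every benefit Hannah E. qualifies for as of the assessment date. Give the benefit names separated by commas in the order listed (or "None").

Service from 2023-07-18 to 27 Jan 2024: 193 days.
Parking Benefit — status full-time ✗ (requires part-time, seasonal, or temporary) → not eligible.
Wellness Stipend — status full-time ✓; service 193 days < 1 year (≈365 days) ✗ → not eligible.
Life Insurance — service 193 days ≥ 30 days ✓; 40 hrs/wk ≥ 32 ✓; site Fresno ✗ (not Denver, Portland, or Cork) → not eligible.
Paid Family Leave — status full-time ✓; service 193 days ≥ 30 days ✓ → eligible.
Backup Childcare — status full-time ✓; age 41 ≥ 18 ✓ → eligible.

Paid Family Leave, Backup Childcare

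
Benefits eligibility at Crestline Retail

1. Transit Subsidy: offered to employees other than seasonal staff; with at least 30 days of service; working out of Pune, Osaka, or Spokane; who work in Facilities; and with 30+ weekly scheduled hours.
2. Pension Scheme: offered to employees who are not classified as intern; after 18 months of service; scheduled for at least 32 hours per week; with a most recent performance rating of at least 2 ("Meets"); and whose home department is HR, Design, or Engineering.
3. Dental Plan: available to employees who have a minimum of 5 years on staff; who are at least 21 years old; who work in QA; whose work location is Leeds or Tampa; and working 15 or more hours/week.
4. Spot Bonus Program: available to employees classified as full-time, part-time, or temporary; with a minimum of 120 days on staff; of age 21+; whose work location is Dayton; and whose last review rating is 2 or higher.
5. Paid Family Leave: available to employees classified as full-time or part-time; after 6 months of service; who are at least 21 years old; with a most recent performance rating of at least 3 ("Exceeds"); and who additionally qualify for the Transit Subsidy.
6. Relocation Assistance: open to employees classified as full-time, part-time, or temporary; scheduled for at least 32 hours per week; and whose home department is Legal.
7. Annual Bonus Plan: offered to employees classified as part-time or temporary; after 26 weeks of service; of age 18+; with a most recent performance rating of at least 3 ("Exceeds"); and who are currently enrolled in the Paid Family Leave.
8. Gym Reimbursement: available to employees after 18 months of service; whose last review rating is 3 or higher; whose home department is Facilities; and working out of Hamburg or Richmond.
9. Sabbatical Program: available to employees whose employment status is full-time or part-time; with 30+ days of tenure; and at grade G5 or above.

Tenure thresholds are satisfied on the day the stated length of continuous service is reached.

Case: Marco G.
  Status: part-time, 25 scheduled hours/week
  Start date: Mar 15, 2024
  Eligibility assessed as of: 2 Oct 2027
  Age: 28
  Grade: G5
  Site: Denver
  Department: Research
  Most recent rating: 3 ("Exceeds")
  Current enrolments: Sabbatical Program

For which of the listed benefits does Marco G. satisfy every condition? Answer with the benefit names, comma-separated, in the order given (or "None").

Sabbatical Program

Service from Mar 15, 2024 to 2 Oct 2027: 1296 days.
Transit Subsidy — status part-time ✓ (not excluded); service 1296 days ≥ 30 days ✓; site Denver ✗ (not Pune, Osaka, or Spokane) → not eligible.
Pension Scheme — status part-time ✓ (not excluded); service 1296 days ≥ 18 months (≈540 days) ✓; 25 hrs/wk < 32 ✗ → not eligible.
Dental Plan — service 1296 days < 5 years (≈1825 days) ✗ → not eligible.
Spot Bonus Program — status part-time ✓; service 1296 days ≥ 120 days ✓; age 28 ≥ 21 ✓; site Denver ✗ (not Dayton) → not eligible.
Paid Family Leave — status part-time ✓; service 1296 days ≥ 6 months (≈180 days) ✓; age 28 ≥ 21 ✓; rating 3 ≥ 3 ✓; not eligible for Transit Subsidy ✗ → not eligible.
Relocation Assistance — status part-time ✓; 25 hrs/wk < 32 ✗ → not eligible.
Annual Bonus Plan — status part-time ✓; service 1296 days ≥ 26 weeks (≈182 days) ✓; age 28 ≥ 18 ✓; rating 3 ≥ 3 ✓; not enrolled in Paid Family Leave ✗ → not eligible.
Gym Reimbursement — service 1296 days ≥ 18 months (≈540 days) ✓; rating 3 ≥ 3 ✓; dept Research ✗ → not eligible.
Sabbatical Program — status part-time ✓; service 1296 days ≥ 30 days ✓; grade G5 ≥ G5 ✓ → eligible.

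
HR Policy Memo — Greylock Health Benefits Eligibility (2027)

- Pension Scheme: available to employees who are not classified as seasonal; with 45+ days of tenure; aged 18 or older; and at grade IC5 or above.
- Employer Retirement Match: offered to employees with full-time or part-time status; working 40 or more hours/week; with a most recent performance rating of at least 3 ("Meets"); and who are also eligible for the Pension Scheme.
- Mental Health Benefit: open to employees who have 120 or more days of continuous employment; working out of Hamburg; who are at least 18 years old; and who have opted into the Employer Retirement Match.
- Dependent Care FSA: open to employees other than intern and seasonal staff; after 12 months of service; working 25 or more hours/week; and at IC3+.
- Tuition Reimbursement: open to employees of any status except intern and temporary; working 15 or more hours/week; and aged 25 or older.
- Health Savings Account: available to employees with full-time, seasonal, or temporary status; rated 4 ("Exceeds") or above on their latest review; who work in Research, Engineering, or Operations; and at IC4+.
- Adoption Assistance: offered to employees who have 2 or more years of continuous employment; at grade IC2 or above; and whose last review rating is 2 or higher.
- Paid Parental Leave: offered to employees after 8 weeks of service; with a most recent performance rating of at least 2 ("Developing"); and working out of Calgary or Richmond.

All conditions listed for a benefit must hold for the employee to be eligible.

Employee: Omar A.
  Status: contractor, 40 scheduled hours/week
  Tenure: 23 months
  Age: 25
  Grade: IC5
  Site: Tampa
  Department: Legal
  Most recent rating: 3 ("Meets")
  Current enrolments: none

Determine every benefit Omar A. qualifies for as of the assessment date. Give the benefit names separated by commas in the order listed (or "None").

Pension Scheme, Dependent Care FSA, Tuition Reimbursement

Pension Scheme — status contractor ✓ (not excluded); service 23 months ≥ 45 days ✓; age 25 ≥ 18 ✓; grade IC5 ≥ IC5 ✓ → eligible.
Employer Retirement Match — status contractor ✗ (requires full-time or part-time) → not eligible.
Mental Health Benefit — service 23 months ≥ 120 days ✓; site Tampa ✗ (not Hamburg) → not eligible.
Dependent Care FSA — status contractor ✓ (not excluded); service 23 months ≥ 12 months ✓; 40 hrs/wk ≥ 25 ✓; grade IC5 ≥ IC3 ✓ → eligible.
Tuition Reimbursement — status contractor ✓ (not excluded); 40 hrs/wk ≥ 15 ✓; age 25 ≥ 25 ✓ → eligible.
Health Savings Account — status contractor ✗ (requires full-time, seasonal, or temporary) → not eligible.
Adoption Assistance — service 23 months < 2 years (≈730 days) ✗ → not eligible.
Paid Parental Leave — service 23 months ≥ 8 weeks (≈56 days) ✓; rating 3 ≥ 2 ✓; site Tampa ✗ (not Calgary or Richmond) → not eligible.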